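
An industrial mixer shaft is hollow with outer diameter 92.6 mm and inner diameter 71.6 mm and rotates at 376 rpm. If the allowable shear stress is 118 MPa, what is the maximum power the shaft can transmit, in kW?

J = π(d_o⁴ − d_i⁴)/32 = π(0.0926⁴ − 0.0716⁴)/32 = 4.638×10^-6 m⁴.
T_max = τ_allow·J/r = 1.18×10^8 × 4.638×10^-6 / 0.0463 = 11820 N·m.
ω = 2π·376/60 = 39.37 rad/s, so P_max = T_max·ω = 4.654×10^5 W.

465 kW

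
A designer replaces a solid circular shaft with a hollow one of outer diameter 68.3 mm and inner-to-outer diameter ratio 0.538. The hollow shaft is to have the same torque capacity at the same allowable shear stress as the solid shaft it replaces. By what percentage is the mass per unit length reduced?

Equal τ_max and T ⇒ the solid shaft needs d_s³ = d_o³(1−k⁴), so d_s = 68.3·(1−0.538⁴)^(1/3) = 66.34 mm.
Area ratio A_h/A_s = d_o²(1−k²)/d_s² = (1−k²)/(1−k⁴)^(2/3) = 0.7532.
Mass saving = 1 − 0.7532 = 24.7 %.

24.7 %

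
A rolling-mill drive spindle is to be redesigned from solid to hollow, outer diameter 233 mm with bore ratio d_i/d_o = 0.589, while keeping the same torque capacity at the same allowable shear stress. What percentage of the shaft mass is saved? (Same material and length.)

Equal τ_max and T ⇒ the solid shaft needs d_s³ = d_o³(1−k⁴), so d_s = 233·(1−0.589⁴)^(1/3) = 223.3 mm.
Area ratio A_h/A_s = d_o²(1−k²)/d_s² = (1−k²)/(1−k⁴)^(2/3) = 0.7114.
Mass saving = 1 − 0.7114 = 28.9 %.

28.9 %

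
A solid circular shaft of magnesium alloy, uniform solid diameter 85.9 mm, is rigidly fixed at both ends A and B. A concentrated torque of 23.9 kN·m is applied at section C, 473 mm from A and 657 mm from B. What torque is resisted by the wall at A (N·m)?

With uniform GJ and both ends fixed, compatibility θ_AC = θ_CB gives T_A·a = T_B·b, together with T_A + T_B = T₀.
T_A = T₀·b/(a+b) = 23900·657/1130 = 13900 N·m; T_B = 10000 N·m.

13900 N·m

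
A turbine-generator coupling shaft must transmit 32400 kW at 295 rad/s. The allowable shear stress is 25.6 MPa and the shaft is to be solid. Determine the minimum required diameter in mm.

ω = 295 rad/s, so T = P/ω = 32400×10³ / 295.0 = 109800 N·m.
For a solid shaft τ_max = 16T/(πd³), so d = (16T/(π τ_allow))^(1/3) = (16·109800/(π·2.56×10^7))^(1/3) = 0.2796 m.

280 mm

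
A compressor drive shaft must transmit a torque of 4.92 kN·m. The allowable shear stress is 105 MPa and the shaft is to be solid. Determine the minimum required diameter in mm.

For a solid shaft τ_max = 16T/(πd³), so d = (16T/(π τ_allow))^(1/3) = (16·4920/(π·1.05×10^8))^(1/3) = 0.06203 m.

62.0 mm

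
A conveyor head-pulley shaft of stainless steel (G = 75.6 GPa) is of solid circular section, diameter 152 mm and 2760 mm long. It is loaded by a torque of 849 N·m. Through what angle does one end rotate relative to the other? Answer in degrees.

0.0339°

J = πd⁴/32 = π(0.152)⁴/32 = 5.241×10^-5 m⁴.
θ = T·L/(G·J) = 849.0 × 2.76 / (75.6×10⁹ × 5.241×10^-5) = 5.915×10^-4 rad.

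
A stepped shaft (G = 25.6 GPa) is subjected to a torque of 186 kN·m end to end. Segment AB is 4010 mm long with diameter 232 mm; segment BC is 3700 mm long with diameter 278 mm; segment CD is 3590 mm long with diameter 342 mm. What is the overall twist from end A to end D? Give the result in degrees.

J_AB = π(0.232)⁴/32 = 2.84×10^-4 m⁴; J_BC = π(0.278)⁴/32 = 5.86×10^-4 m⁴; J_CD = π(0.342)⁴/32 = 1.34×10^-3 m⁴.
θ = (T/G)·Σ L_i/J_i = (186000/25.6×10⁹)·(4.01/2.84×10^-4 + 3.70/5.86×10^-4 + 3.59/1.34×10^-3) = 0.1677 rad.

9.61°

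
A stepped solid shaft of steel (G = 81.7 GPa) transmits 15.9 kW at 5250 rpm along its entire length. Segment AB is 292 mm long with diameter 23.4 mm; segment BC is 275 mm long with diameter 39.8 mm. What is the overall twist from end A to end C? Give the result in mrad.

ω = 2π·5250/60 = 549.8 rad/s, so T = P/ω = 15.9×10³ / 549.8 = 28.92 N·m.
J_AB = π(0.0234)⁴/32 = 2.94×10^-8 m⁴; J_BC = π(0.0398)⁴/32 = 2.46×10^-7 m⁴.
θ = (T/G)·Σ L_i/J_i = (28.92/81.7×10⁹)·(0.292/2.94×10^-8 + 0.275/2.46×10^-7) = 3.907×10^-3 rad.

3.91 mrad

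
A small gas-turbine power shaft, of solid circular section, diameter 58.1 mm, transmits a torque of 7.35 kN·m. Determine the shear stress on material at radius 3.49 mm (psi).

3330 psi

J = πd⁴/32 = π(0.0581)⁴/32 = 1.119×10^-6 m⁴.
Shear stress varies linearly with radius: τ = T·r/J = 7350 × 0.00349 / 1.119×10^-6 = 2.293×10^7 Pa.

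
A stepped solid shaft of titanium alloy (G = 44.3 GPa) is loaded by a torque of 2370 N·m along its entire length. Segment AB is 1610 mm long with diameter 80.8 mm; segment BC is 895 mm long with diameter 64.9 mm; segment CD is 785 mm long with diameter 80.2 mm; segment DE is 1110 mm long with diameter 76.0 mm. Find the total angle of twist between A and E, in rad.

0.0765 rad

J_AB = π(0.0808)⁴/32 = 4.18×10^-6 m⁴; J_BC = π(0.0649)⁴/32 = 1.74×10^-6 m⁴; J_CD = π(0.0802)⁴/32 = 4.06×10^-6 m⁴; J_DE = π(0.0760)⁴/32 = 3.28×10^-6 m⁴.
θ = (T/G)·Σ L_i/J_i = (2370/44.3×10⁹)·(1.61/4.18×10^-6 + 0.895/1.74×10^-6 + 0.785/4.06×10^-6 + 1.11/3.28×10^-6) = 0.07655 rad.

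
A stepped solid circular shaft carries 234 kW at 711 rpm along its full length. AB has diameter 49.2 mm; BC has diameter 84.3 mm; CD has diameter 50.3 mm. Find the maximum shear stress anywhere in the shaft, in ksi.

19.5 ksi

ω = 2π·711/60 = 74.46 rad/s, so T = P/ω = 234×10³ / 74.46 = 3143 N·m.
Under the same torque, τ_max = 16T/(πd³) is largest where d is smallest — segment AB (d = 49.2 mm).
τ_max = 16·3143/(π·(0.0492)³) = 1.344×10^8 Pa.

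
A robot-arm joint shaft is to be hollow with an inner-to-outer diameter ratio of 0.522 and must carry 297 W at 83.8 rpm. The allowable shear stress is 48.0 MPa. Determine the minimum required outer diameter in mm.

15.7 mm

ω = 2π·83.8/60 = 8.776 rad/s, so T = P/ω = 297 / 8.776 = 33.84 N·m.
For a hollow shaft with d_i/d_o = 0.522: τ_max = 16T/(π d_o³ (1−k⁴)), so d_o = [16T/(π τ_allow (1−k⁴))]^(1/3) = [16·33.84/(π·4.80×10^7·0.9258)]^(1/3) = 0.01571 m.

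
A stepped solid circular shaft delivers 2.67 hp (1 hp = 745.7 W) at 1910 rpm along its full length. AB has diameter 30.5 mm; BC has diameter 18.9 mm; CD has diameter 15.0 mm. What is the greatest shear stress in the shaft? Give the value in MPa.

ω = 2π·1910/60 = 200.0 rad/s, so T = P/ω = 2.67×745.7 / 200.0 = 9.954 N·m.
Under the same torque, τ_max = 16T/(πd³) is largest where d is smallest — segment CD (d = 15.0 mm).
τ_max = 16·9.954/(π·(0.0150)³) = 1.502×10^7 Pa.

15.0 MPa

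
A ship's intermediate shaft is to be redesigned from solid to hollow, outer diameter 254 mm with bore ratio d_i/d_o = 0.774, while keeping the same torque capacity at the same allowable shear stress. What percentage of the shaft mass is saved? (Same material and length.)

46.1 %

Equal τ_max and T ⇒ the solid shaft needs d_s³ = d_o³(1−k⁴), so d_s = 254·(1−0.774⁴)^(1/3) = 219.0 mm.
Area ratio A_h/A_s = d_o²(1−k²)/d_s² = (1−k²)/(1−k⁴)^(2/3) = 0.5392.
Mass saving = 1 − 0.5392 = 46.1 %.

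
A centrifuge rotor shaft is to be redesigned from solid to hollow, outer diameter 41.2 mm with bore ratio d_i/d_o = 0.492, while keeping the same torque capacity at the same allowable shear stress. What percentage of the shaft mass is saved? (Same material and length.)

Equal τ_max and T ⇒ the solid shaft needs d_s³ = d_o³(1−k⁴), so d_s = 41.2·(1−0.492⁴)^(1/3) = 40.38 mm.
Area ratio A_h/A_s = d_o²(1−k²)/d_s² = (1−k²)/(1−k⁴)^(2/3) = 0.7891.
Mass saving = 1 − 0.7891 = 21.1 %.

21.1 %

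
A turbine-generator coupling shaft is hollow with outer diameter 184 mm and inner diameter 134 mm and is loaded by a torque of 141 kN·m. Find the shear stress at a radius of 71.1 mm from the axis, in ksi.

18.0 ksi

J = π(d_o⁴ − d_i⁴)/32 = π(0.184⁴ − 0.134⁴)/32 = 8.088×10^-5 m⁴.
Shear stress varies linearly with radius: τ = T·r/J = 141000 × 0.0711 / 8.088×10^-5 = 1.240×10^8 Pa.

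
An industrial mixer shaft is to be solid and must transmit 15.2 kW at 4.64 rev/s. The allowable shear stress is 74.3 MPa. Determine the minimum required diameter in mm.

ω = 2π·4.64 = 29.15 rad/s, so T = P/ω = 15.2×10³ / 29.15 = 521.4 N·m.
For a solid shaft τ_max = 16T/(πd³), so d = (16T/(π τ_allow))^(1/3) = (16·521.4/(π·7.43×10^7))^(1/3) = 0.03294 m.

32.9 mm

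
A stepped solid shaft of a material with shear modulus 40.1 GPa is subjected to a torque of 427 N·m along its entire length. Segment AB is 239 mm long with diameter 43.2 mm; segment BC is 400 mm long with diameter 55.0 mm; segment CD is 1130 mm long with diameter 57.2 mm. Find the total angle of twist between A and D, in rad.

J_AB = π(0.0432)⁴/32 = 3.42×10^-7 m⁴; J_BC = π(0.0550)⁴/32 = 8.98×10^-7 m⁴; J_CD = π(0.0572)⁴/32 = 1.05×10^-6 m⁴.
θ = (T/G)·Σ L_i/J_i = (427.0/40.1×10⁹)·(0.239/3.42×10^-7 + 0.400/8.98×10^-7 + 1.13/1.05×10^-6) = 0.02363 rad.

0.0236 rad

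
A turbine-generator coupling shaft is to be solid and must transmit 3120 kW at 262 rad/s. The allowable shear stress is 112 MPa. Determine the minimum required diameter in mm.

ω = 262 rad/s, so T = P/ω = 3120×10³ / 262.0 = 11910 N·m.
For a solid shaft τ_max = 16T/(πd³), so d = (16T/(π τ_allow))^(1/3) = (16·11910/(π·1.12×10^8))^(1/3) = 0.08151 m.

81.5 mm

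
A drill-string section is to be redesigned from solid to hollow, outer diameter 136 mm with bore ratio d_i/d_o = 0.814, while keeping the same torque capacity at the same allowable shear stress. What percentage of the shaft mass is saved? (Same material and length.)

50.4 %

Equal τ_max and T ⇒ the solid shaft needs d_s³ = d_o³(1−k⁴), so d_s = 136·(1−0.814⁴)^(1/3) = 112.2 mm.
Area ratio A_h/A_s = d_o²(1−k²)/d_s² = (1−k²)/(1−k⁴)^(2/3) = 0.4961.
Mass saving = 1 − 0.4961 = 50.4 %.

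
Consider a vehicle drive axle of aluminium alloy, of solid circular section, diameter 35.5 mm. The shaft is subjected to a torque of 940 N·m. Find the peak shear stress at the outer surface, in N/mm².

107 N/mm²

J = πd⁴/32 = π(0.0355)⁴/32 = 1.559×10^-7 m⁴.
τ_max = T·r/J = 940.0 × 0.0177 / 1.559×10^-7 = 1.070×10^8 Pa.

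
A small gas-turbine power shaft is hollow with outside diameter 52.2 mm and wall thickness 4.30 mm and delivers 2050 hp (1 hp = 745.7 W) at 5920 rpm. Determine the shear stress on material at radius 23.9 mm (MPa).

ω = 2π·5920/60 = 619.9 rad/s, so T = P/ω = 2050×745.7 / 619.9 = 2466 N·m.
J = π(d_o⁴ − d_i⁴)/32 = π(0.0522⁴ − 0.0436⁴)/32 = 3.742×10^-7 m⁴.
Shear stress varies linearly with radius: τ = T·r/J = 2466 × 0.0239 / 3.742×10^-7 = 1.575×10^8 Pa.

158 MPa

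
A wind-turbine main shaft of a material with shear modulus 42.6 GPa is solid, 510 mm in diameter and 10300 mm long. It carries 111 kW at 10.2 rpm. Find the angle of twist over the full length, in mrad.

ω = 2π·10.2/60 = 1.068 rad/s, so T = P/ω = 111×10³ / 1.068 = 103900 N·m.
J = πd⁴/32 = π(0.510)⁴/32 = 6.642×10^-3 m⁴.
θ = T·L/(G·J) = 103900 × 10.3 / (42.6×10⁹ × 6.642×10^-3) = 3.783×10^-3 rad.

3.78 mrad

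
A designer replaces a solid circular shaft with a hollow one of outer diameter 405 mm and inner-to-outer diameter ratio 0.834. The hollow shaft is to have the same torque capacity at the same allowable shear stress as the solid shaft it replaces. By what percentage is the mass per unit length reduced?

52.7 %

Equal τ_max and T ⇒ the solid shaft needs d_s³ = d_o³(1−k⁴), so d_s = 405·(1−0.834⁴)^(1/3) = 324.9 mm.
Area ratio A_h/A_s = d_o²(1−k²)/d_s² = (1−k²)/(1−k⁴)^(2/3) = 0.4731.
Mass saving = 1 − 0.4731 = 52.7 %.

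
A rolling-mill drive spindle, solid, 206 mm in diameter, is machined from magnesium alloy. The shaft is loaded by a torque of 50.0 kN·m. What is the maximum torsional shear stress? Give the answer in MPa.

J = πd⁴/32 = π(0.206)⁴/32 = 1.768×10^-4 m⁴.
τ_max = T·r/J = 50000 × 0.103 / 1.768×10^-4 = 2.913×10^7 Pa.

29.1 MPa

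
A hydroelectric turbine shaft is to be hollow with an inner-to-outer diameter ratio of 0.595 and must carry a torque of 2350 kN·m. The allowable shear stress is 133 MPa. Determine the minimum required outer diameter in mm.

For a hollow shaft with d_i/d_o = 0.595: τ_max = 16T/(π d_o³ (1−k⁴)), so d_o = [16T/(π τ_allow (1−k⁴))]^(1/3) = [16·2.350e6/(π·1.33×10^8·0.8747)]^(1/3) = 0.4686 m.

469 mm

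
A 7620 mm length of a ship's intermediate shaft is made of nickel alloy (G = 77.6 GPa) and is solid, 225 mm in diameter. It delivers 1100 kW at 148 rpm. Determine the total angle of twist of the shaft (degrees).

1.59°

ω = 2π·148/60 = 15.50 rad/s, so T = P/ω = 1100×10³ / 15.50 = 70970 N·m.
J = πd⁴/32 = π(0.225)⁴/32 = 2.516×10^-4 m⁴.
θ = T·L/(G·J) = 70970 × 7.62 / (77.6×10⁹ × 2.516×10^-4) = 0.02770 rad.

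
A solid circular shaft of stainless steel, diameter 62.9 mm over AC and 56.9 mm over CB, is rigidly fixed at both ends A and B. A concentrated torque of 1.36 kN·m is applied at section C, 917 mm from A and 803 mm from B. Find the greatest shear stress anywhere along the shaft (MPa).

Compatibility: T_A·a/J_AC = T_B·b/J_CB with T_A + T_B = T₀.
J_AC = 1.54×10^-6 m⁴, J_CB = 1.03×10^-6 m⁴, so T_A = T₀·(J_AC/a)/((J_AC/a)+(J_CB/b)) = 770.7 N·m, T_B = 589.3 N·m.
τ in each portion: τ_AC = 1.58×10^7 Pa, τ_CB = 1.63×10^7 Pa; maximum is in CB.
τ_max = T_CB·r/J = 589.3·0.0284/1.03×10^-6 = 1.629×10^7 Pa.

16.3 MPa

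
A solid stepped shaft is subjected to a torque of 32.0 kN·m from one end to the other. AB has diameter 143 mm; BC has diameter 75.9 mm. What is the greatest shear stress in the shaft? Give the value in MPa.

Under the same torque, τ_max = 16T/(πd³) is largest where d is smallest — segment BC (d = 75.9 mm).
τ_max = 16·32000/(π·(0.0759)³) = 3.727×10^8 Pa.

373 MPa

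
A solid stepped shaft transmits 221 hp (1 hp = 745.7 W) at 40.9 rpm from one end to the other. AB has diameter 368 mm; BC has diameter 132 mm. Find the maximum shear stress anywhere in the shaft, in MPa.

85.2 MPa

ω = 2π·40.9/60 = 4.283 rad/s, so T = P/ω = 221×745.7 / 4.283 = 38480 N·m.
Under the same torque, τ_max = 16T/(πd³) is largest where d is smallest — segment BC (d = 132 mm).
τ_max = 16·38480/(π·(0.132)³) = 8.520×10^7 Pa.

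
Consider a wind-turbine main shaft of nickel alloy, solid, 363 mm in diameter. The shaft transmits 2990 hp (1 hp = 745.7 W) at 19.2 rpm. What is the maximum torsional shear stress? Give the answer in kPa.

118000 kPa

ω = 2π·19.2/60 = 2.011 rad/s, so T = P/ω = 2990×745.7 / 2.011 = 1.109e6 N·m.
J = πd⁴/32 = π(0.363)⁴/32 = 1.705×10^-3 m⁴.
τ_max = T·r/J = 1.109e6 × 0.181 / 1.705×10^-3 = 1.181×10^8 Pa.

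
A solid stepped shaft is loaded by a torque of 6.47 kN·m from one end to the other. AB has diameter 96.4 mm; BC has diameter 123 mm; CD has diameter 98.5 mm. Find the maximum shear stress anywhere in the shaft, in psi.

5330 psi

Under the same torque, τ_max = 16T/(πd³) is largest where d is smallest — segment AB (d = 96.4 mm).
τ_max = 16·6470/(π·(0.0964)³) = 3.678×10^7 Pa.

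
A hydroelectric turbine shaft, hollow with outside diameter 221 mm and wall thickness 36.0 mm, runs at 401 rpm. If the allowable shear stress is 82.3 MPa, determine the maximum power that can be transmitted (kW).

5810 kW

J = π(d_o⁴ − d_i⁴)/32 = π(0.221⁴ − 0.149⁴)/32 = 1.858×10^-4 m⁴.
T_max = τ_allow·J/r = 8.23×10^7 × 1.858×10^-4 / 0.111 = 138400 N·m.
ω = 2π·401/60 = 41.99 rad/s, so P_max = T_max·ω = 5.811×10^6 W.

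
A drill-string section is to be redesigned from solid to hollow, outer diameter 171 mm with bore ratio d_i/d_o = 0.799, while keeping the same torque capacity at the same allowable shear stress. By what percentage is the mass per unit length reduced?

48.7 %

Equal τ_max and T ⇒ the solid shaft needs d_s³ = d_o³(1−k⁴), so d_s = 171·(1−0.799⁴)^(1/3) = 143.6 mm.
Area ratio A_h/A_s = d_o²(1−k²)/d_s² = (1−k²)/(1−k⁴)^(2/3) = 0.5126.
Mass saving = 1 − 0.5126 = 48.7 %.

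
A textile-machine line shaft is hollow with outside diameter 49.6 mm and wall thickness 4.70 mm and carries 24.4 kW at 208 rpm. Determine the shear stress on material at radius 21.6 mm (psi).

ω = 2π·208/60 = 21.78 rad/s, so T = P/ω = 24.4×10³ / 21.78 = 1120 N·m.
J = π(d_o⁴ − d_i⁴)/32 = π(0.0496⁴ − 0.0402⁴)/32 = 3.378×10^-7 m⁴.
Shear stress varies linearly with radius: τ = T·r/J = 1120 × 0.0216 / 3.378×10^-7 = 7.163×10^7 Pa.

10400 psi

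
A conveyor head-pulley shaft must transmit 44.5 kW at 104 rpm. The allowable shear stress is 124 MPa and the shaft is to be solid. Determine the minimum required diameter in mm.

ω = 2π·104/60 = 10.89 rad/s, so T = P/ω = 44.5×10³ / 10.89 = 4086 N·m.
For a solid shaft τ_max = 16T/(πd³), so d = (16T/(π τ_allow))^(1/3) = (16·4086/(π·1.24×10^8))^(1/3) = 0.05516 m.

55.2 mm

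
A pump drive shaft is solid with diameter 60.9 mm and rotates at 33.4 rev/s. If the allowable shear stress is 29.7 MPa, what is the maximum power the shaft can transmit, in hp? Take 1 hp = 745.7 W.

371 hp

J = πd⁴/32 = π(0.0609)⁴/32 = 1.350×10^-6 m⁴.
T_max = τ_allow·J/r = 2.97×10^7 × 1.350×10^-6 / 0.0304 = 1317 N·m.
ω = 2π·33.4 = 209.9 rad/s, so P_max = T_max·ω = 2.764×10^5 W.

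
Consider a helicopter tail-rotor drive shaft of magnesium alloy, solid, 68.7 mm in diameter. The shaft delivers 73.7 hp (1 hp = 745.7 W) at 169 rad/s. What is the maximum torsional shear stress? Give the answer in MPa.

5.11 MPa

ω = 169 rad/s, so T = P/ω = 73.7×745.7 / 169.0 = 325.2 N·m.
J = πd⁴/32 = π(0.0687)⁴/32 = 2.187×10^-6 m⁴.
τ_max = T·r/J = 325.2 × 0.0343 / 2.187×10^-6 = 5.108×10^6 Pa.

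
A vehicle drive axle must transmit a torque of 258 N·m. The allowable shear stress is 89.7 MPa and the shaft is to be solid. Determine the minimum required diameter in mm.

24.5 mm

For a solid shaft τ_max = 16T/(πd³), so d = (16T/(π τ_allow))^(1/3) = (16·258.0/(π·8.97×10^7))^(1/3) = 0.02447 m.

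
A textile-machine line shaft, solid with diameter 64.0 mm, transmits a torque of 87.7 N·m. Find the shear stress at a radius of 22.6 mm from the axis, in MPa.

1.20 MPa

J = πd⁴/32 = π(0.0640)⁴/32 = 1.647×10^-6 m⁴.
Shear stress varies linearly with radius: τ = T·r/J = 87.70 × 0.0226 / 1.647×10^-6 = 1.203×10^6 Pa.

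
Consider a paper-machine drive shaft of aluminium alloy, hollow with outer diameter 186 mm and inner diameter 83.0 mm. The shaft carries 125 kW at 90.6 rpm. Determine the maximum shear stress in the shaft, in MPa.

10.9 MPa

ω = 2π·90.6/60 = 9.488 rad/s, so T = P/ω = 125×10³ / 9.488 = 13180 N·m.
J = π(d_o⁴ − d_i⁴)/32 = π(0.186⁴ − 0.0830⁴)/32 = 1.128×10^-4 m⁴.
τ_max = T·r/J = 13180 × 0.0930 / 1.128×10^-4 = 1.086×10^7 Pa.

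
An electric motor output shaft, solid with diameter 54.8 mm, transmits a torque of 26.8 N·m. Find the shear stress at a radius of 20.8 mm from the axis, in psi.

91.3 psi

J = πd⁴/32 = π(0.0548)⁴/32 = 8.854×10^-7 m⁴.
Shear stress varies linearly with radius: τ = T·r/J = 26.80 × 0.0208 / 8.854×10^-7 = 6.296×10^5 Pa.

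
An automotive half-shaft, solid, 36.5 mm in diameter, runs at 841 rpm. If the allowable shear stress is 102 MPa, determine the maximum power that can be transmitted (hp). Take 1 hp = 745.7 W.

J = πd⁴/32 = π(0.0365)⁴/32 = 1.742×10^-7 m⁴.
T_max = τ_allow·J/r = 1.02×10^8 × 1.742×10^-7 / 0.0182 = 973.9 N·m.
ω = 2π·841/60 = 88.07 rad/s, so P_max = T_max·ω = 8.577×10^4 W.

115 hp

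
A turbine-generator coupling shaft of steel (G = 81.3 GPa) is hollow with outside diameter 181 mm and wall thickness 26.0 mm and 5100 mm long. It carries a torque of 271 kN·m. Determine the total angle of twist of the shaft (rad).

J = π(d_o⁴ − d_i⁴)/32 = π(0.181⁴ − 0.129⁴)/32 = 7.818×10^-5 m⁴.
θ = T·L/(G·J) = 271000 × 5.10 / (81.3×10⁹ × 7.818×10^-5) = 0.2174 rad.

0.217 rad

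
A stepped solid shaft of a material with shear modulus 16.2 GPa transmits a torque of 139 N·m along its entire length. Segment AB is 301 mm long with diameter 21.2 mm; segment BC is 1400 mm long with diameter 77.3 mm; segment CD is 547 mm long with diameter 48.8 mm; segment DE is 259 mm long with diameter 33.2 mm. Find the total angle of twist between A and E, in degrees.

9.21°

J_AB = π(0.0212)⁴/32 = 1.98×10^-8 m⁴; J_BC = π(0.0773)⁴/32 = 3.51×10^-6 m⁴; J_CD = π(0.0488)⁴/32 = 5.57×10^-7 m⁴; J_DE = π(0.0332)⁴/32 = 1.19×10^-7 m⁴.
θ = (T/G)·Σ L_i/J_i = (139.0/16.2×10⁹)·(0.301/1.98×10^-8 + 1.40/3.51×10^-6 + 0.547/5.57×10^-7 + 0.259/1.19×10^-7) = 0.1607 rad.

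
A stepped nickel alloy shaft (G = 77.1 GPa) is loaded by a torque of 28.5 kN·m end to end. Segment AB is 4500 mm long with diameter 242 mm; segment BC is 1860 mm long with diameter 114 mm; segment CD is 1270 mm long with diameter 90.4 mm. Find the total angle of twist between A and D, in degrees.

6.76°

J_AB = π(0.242)⁴/32 = 3.37×10^-4 m⁴; J_BC = π(0.114)⁴/32 = 1.66×10^-5 m⁴; J_CD = π(0.0904)⁴/32 = 6.56×10^-6 m⁴.
θ = (T/G)·Σ L_i/J_i = (28500/77.1×10⁹)·(4.50/3.37×10^-4 + 1.86/1.66×10^-5 + 1.27/6.56×10^-6) = 0.1180 rad.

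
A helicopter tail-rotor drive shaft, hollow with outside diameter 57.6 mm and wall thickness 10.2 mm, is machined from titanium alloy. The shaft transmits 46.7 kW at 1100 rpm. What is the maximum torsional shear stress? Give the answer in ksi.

1.90 ksi

ω = 2π·1100/60 = 115.2 rad/s, so T = P/ω = 46.7×10³ / 115.2 = 405.4 N·m.
J = π(d_o⁴ − d_i⁴)/32 = π(0.0576⁴ − 0.0372⁴)/32 = 8.927×10^-7 m⁴.
τ_max = T·r/J = 405.4 × 0.0288 / 8.927×10^-7 = 1.308×10^7 Pa.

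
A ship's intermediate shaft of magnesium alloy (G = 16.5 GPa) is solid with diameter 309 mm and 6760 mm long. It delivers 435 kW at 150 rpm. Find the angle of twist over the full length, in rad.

ω = 2π·150/60 = 15.71 rad/s, so T = P/ω = 435×10³ / 15.71 = 27690 N·m.
J = πd⁴/32 = π(0.309)⁴/32 = 8.950×10^-4 m⁴.
θ = T·L/(G·J) = 27690 × 6.76 / (16.5×10⁹ × 8.950×10^-4) = 0.01268 rad.

0.0127 rad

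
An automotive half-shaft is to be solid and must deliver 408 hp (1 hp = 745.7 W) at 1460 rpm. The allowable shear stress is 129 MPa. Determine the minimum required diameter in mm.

ω = 2π·1460/60 = 152.9 rad/s, so T = P/ω = 408×745.7 / 152.9 = 1990 N·m.
For a solid shaft τ_max = 16T/(πd³), so d = (16T/(π τ_allow))^(1/3) = (16·1990/(π·1.29×10^8))^(1/3) = 0.04283 m.

42.8 mm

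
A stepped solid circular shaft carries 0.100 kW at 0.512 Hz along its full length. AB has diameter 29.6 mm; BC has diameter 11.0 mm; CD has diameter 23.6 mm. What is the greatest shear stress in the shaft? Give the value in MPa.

119 MPa

ω = 2π·0.512 = 3.217 rad/s, so T = P/ω = 0.100×10³ / 3.217 = 31.08 N·m.
Under the same torque, τ_max = 16T/(πd³) is largest where d is smallest — segment BC (d = 11.0 mm).
τ_max = 16·31.08/(π·(0.0110)³) = 1.189×10^8 Pa.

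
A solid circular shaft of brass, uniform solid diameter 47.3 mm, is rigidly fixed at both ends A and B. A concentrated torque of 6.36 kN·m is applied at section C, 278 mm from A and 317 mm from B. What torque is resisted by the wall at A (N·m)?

With uniform GJ and both ends fixed, compatibility θ_AC = θ_CB gives T_A·a = T_B·b, together with T_A + T_B = T₀.
T_A = T₀·b/(a+b) = 6360·317/595.0 = 3388 N·m; T_B = 2972 N·m.

3390 N·m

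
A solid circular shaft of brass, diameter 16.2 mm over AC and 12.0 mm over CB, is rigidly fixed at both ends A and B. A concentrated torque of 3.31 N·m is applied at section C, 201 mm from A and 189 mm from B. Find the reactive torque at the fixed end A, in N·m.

2.51 N·m

Compatibility: T_A·a/J_AC = T_B·b/J_CB with T_A + T_B = T₀.
J_AC = 6.76×10^-9 m⁴, J_CB = 2.04×10^-9 m⁴, so T_A = T₀·(J_AC/a)/((J_AC/a)+(J_CB/b)) = 2.507 N·m, T_B = 0.8028 N·m.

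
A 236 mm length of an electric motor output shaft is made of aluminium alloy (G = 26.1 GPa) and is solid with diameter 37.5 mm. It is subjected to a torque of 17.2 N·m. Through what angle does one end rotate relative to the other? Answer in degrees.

0.0459°

J = πd⁴/32 = π(0.0375)⁴/32 = 1.941×10^-7 m⁴.
θ = T·L/(G·J) = 17.20 × 0.236 / (26.1×10⁹ × 1.941×10^-7) = 8.011×10^-4 rad.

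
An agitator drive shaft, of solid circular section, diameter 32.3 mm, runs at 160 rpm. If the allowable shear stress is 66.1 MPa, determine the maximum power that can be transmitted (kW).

7.33 kW

J = πd⁴/32 = π(0.0323)⁴/32 = 1.069×10^-7 m⁴.
T_max = τ_allow·J/r = 6.61×10^7 × 1.069×10^-7 / 0.0161 = 437.4 N·m.
ω = 2π·160/60 = 16.76 rad/s, so P_max = T_max·ω = 7328 W.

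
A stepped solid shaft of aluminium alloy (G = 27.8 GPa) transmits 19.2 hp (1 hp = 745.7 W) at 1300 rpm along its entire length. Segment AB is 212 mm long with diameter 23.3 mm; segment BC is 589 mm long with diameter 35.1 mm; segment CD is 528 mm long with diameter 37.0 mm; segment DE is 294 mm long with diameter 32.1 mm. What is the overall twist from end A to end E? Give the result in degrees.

3.68°

ω = 2π·1300/60 = 136.1 rad/s, so T = P/ω = 19.2×745.7 / 136.1 = 105.2 N·m.
J_AB = π(0.0233)⁴/32 = 2.89×10^-8 m⁴; J_BC = π(0.0351)⁴/32 = 1.49×10^-7 m⁴; J_CD = π(0.0370)⁴/32 = 1.84×10^-7 m⁴; J_DE = π(0.0321)⁴/32 = 1.04×10^-7 m⁴.
θ = (T/G)·Σ L_i/J_i = (105.2/27.8×10⁹)·(0.212/2.89×10^-8 + 0.589/1.49×10^-7 + 0.528/1.84×10^-7 + 0.294/1.04×10^-7) = 0.06420 rad.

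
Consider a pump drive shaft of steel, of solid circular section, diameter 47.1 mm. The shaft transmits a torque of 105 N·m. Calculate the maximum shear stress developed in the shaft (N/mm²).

5.12 N/mm²

J = πd⁴/32 = π(0.0471)⁴/32 = 4.832×10^-7 m⁴.
τ_max = T·r/J = 105.0 × 0.0236 / 4.832×10^-7 = 5.118×10^6 Pa.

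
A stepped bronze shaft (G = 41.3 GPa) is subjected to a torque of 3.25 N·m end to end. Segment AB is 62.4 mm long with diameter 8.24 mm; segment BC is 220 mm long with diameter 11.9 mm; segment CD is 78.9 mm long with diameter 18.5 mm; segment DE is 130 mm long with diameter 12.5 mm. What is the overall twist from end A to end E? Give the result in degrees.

1.40°

J_AB = π(0.00824)⁴/32 = 4.53×10^-10 m⁴; J_BC = π(0.0119)⁴/32 = 1.97×10^-9 m⁴; J_CD = π(0.0185)⁴/32 = 1.15×10^-8 m⁴; J_DE = π(0.0125)⁴/32 = 2.40×10^-9 m⁴.
θ = (T/G)·Σ L_i/J_i = (3.250/41.3×10⁹)·(0.0624/4.53×10^-10 + 0.220/1.97×10^-9 + 0.0789/1.15×10^-8 + 0.130/2.40×10^-9) = 0.02445 rad.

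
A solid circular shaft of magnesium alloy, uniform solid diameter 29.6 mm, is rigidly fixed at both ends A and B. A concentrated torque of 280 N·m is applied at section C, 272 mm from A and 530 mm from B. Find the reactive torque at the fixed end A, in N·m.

185 N·m

With uniform GJ and both ends fixed, compatibility θ_AC = θ_CB gives T_A·a = T_B·b, together with T_A + T_B = T₀.
T_A = T₀·b/(a+b) = 280.0·530/802.0 = 185.0 N·m; T_B = 94.96 N·m.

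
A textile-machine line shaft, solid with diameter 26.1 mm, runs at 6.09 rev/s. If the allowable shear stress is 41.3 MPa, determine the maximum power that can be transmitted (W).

J = πd⁴/32 = π(0.0261)⁴/32 = 4.556×10^-8 m⁴.
T_max = τ_allow·J/r = 4.13×10^7 × 4.556×10^-8 / 0.0131 = 144.2 N·m.
ω = 2π·6.09 = 38.26 rad/s, so P_max = T_max·ω = 5517 W.

5520 W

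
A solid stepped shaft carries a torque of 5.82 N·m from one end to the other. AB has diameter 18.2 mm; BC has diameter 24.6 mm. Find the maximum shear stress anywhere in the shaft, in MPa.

Under the same torque, τ_max = 16T/(πd³) is largest where d is smallest — segment AB (d = 18.2 mm).
τ_max = 16·5.820/(π·(0.0182)³) = 4.917×10^6 Pa.

4.92 MPa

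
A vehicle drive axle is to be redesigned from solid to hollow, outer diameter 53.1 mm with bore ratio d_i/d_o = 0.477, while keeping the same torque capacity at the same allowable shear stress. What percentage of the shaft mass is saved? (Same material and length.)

20.0 %

Equal τ_max and T ⇒ the solid shaft needs d_s³ = d_o³(1−k⁴), so d_s = 53.1·(1−0.477⁴)^(1/3) = 52.17 mm.
Area ratio A_h/A_s = d_o²(1−k²)/d_s² = (1−k²)/(1−k⁴)^(2/3) = 0.8003.
Mass saving = 1 − 0.8003 = 20.0 %.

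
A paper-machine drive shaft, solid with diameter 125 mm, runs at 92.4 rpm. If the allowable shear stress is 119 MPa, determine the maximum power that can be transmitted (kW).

442 kW

J = πd⁴/32 = π(0.125)⁴/32 = 2.397×10^-5 m⁴.
T_max = τ_allow·J/r = 1.19×10^8 × 2.397×10^-5 / 0.0625 = 45640 N·m.
ω = 2π·92.4/60 = 9.676 rad/s, so P_max = T_max·ω = 4.416×10^5 W.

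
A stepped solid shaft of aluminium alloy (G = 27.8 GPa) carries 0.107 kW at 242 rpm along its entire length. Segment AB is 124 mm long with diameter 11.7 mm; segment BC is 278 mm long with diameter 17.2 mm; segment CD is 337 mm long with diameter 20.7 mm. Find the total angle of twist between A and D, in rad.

ω = 2π·242/60 = 25.34 rad/s, so T = P/ω = 0.107×10³ / 25.34 = 4.222 N·m.
J_AB = π(0.0117)⁴/32 = 1.84×10^-9 m⁴; J_BC = π(0.0172)⁴/32 = 8.59×10^-9 m⁴; J_CD = π(0.0207)⁴/32 = 1.80×10^-8 m⁴.
θ = (T/G)·Σ L_i/J_i = (4.222/27.8×10⁹)·(0.124/1.84×10^-9 + 0.278/8.59×10^-9 + 0.337/1.80×10^-8) = 0.01799 rad.

0.0180 rad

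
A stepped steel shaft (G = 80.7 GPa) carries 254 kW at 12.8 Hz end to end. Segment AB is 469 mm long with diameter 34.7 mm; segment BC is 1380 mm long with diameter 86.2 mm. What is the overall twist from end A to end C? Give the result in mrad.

ω = 2π·12.8 = 80.42 rad/s, so T = P/ω = 254×10³ / 80.42 = 3158 N·m.
J_AB = π(0.0347)⁴/32 = 1.42×10^-7 m⁴; J_BC = π(0.0862)⁴/32 = 5.42×10^-6 m⁴.
θ = (T/G)·Σ L_i/J_i = (3158/80.7×10⁹)·(0.469/1.42×10^-7 + 1.38/5.42×10^-6) = 0.1389 rad.

139 mrad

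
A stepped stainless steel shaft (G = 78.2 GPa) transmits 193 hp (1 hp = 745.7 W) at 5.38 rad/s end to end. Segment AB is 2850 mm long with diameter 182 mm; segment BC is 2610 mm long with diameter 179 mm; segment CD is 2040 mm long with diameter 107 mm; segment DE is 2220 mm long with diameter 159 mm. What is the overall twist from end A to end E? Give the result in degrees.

4.83°

ω = 5.38 rad/s, so T = P/ω = 193×745.7 / 5.380 = 26750 N·m.
J_AB = π(0.182)⁴/32 = 1.08×10^-4 m⁴; J_BC = π(0.179)⁴/32 = 1.01×10^-4 m⁴; J_CD = π(0.107)⁴/32 = 1.29×10^-5 m⁴; J_DE = π(0.159)⁴/32 = 6.27×10^-5 m⁴.
θ = (T/G)·Σ L_i/J_i = (26750/78.2×10⁹)·(2.85/1.08×10^-4 + 2.61/1.01×10^-4 + 2.04/1.29×10^-5 + 2.22/6.27×10^-5) = 0.08424 rad.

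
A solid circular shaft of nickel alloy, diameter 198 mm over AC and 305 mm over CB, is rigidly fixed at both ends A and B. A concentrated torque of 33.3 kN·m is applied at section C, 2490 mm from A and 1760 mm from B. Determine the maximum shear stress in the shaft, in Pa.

Compatibility: T_A·a/J_AC = T_B·b/J_CB with T_A + T_B = T₀.
J_AC = 1.51×10^-4 m⁴, J_CB = 8.50×10^-4 m⁴, so T_A = T₀·(J_AC/a)/((J_AC/a)+(J_CB/b)) = 3714 N·m, T_B = 29590 N·m.
τ in each portion: τ_AC = 2.44×10^6 Pa, τ_CB = 5.31×10^6 Pa; maximum is in CB.
τ_max = T_CB·r/J = 29590·0.152/8.50×10^-4 = 5.311×10^6 Pa.

5.31e6 Pa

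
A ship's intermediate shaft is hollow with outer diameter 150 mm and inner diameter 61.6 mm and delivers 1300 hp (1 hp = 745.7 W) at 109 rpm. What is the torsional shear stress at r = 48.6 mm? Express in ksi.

ω = 2π·109/60 = 11.41 rad/s, so T = P/ω = 1300×745.7 / 11.41 = 84930 N·m.
J = π(d_o⁴ − d_i⁴)/32 = π(0.150⁴ − 0.0616⁴)/32 = 4.829×10^-5 m⁴.
Shear stress varies linearly with radius: τ = T·r/J = 84930 × 0.0486 / 4.829×10^-5 = 8.548×10^7 Pa.

12.4 ksi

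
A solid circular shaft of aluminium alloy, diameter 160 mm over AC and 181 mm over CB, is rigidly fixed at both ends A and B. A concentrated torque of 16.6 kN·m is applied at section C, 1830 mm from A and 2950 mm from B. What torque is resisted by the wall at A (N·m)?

8230 N·m

Compatibility: T_A·a/J_AC = T_B·b/J_CB with T_A + T_B = T₀.
J_AC = 6.43×10^-5 m⁴, J_CB = 1.05×10^-4 m⁴, so T_A = T₀·(J_AC/a)/((J_AC/a)+(J_CB/b)) = 8234 N·m, T_B = 8366 N·m.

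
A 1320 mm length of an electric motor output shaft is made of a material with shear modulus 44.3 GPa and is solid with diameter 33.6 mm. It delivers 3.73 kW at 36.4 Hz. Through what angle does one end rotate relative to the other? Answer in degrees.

0.223°

ω = 2π·36.4 = 228.7 rad/s, so T = P/ω = 3.73×10³ / 228.7 = 16.31 N·m.
J = πd⁴/32 = π(0.0336)⁴/32 = 1.251×10^-7 m⁴.
θ = T·L/(G·J) = 16.31 × 1.32 / (44.3×10⁹ × 1.251×10^-7) = 3.884×10^-3 rad.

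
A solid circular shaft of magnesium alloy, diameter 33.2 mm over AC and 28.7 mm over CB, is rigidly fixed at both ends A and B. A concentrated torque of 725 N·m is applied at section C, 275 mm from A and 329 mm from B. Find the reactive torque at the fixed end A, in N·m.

Compatibility: T_A·a/J_AC = T_B·b/J_CB with T_A + T_B = T₀.
J_AC = 1.19×10^-7 m⁴, J_CB = 6.66×10^-8 m⁴, so T_A = T₀·(J_AC/a)/((J_AC/a)+(J_CB/b)) = 494.3 N·m, T_B = 230.7 N·m.

494 N·m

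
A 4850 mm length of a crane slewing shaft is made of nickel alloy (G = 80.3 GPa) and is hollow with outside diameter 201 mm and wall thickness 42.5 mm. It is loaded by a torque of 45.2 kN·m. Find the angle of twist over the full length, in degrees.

1.10°

J = π(d_o⁴ − d_i⁴)/32 = π(0.201⁴ − 0.116⁴)/32 = 1.425×10^-4 m⁴.
θ = T·L/(G·J) = 45200 × 4.85 / (80.3×10⁹ × 1.425×10^-4) = 0.01916 rad.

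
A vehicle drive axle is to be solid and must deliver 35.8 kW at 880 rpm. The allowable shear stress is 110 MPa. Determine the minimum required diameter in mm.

ω = 2π·880/60 = 92.15 rad/s, so T = P/ω = 35.8×10³ / 92.15 = 388.5 N·m.
For a solid shaft τ_max = 16T/(πd³), so d = (16T/(π τ_allow))^(1/3) = (16·388.5/(π·1.10×10^8))^(1/3) = 0.02620 m.

26.2 mm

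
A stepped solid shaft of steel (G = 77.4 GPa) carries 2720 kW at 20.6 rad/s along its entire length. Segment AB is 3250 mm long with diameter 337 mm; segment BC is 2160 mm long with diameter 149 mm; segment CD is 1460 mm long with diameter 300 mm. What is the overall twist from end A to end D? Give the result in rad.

ω = 20.6 rad/s, so T = P/ω = 2720×10³ / 20.60 = 132000 N·m.
J_AB = π(0.337)⁴/32 = 1.27×10^-3 m⁴; J_BC = π(0.149)⁴/32 = 4.84×10^-5 m⁴; J_CD = π(0.300)⁴/32 = 7.95×10^-4 m⁴.
θ = (T/G)·Σ L_i/J_i = (132000/77.4×10⁹)·(3.25/1.27×10^-3 + 2.16/4.84×10^-5 + 1.46/7.95×10^-4) = 0.08366 rad.

0.0837 rad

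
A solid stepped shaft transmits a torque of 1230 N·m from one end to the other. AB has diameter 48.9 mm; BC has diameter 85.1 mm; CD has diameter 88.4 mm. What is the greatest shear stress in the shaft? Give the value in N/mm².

Under the same torque, τ_max = 16T/(πd³) is largest where d is smallest — segment AB (d = 48.9 mm).
τ_max = 16·1230/(π·(0.0489)³) = 5.357×10^7 Pa.

53.6 N/mm²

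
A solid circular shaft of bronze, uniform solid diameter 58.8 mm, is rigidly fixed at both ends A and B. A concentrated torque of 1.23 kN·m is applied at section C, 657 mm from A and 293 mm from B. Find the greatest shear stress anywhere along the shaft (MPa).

21.3 MPa

With uniform GJ and both ends fixed, compatibility θ_AC = θ_CB gives T_A·a = T_B·b, together with T_A + T_B = T₀.
T_A = T₀·b/(a+b) = 1230·293/950.0 = 379.4 N·m; T_B = 850.6 N·m.
τ in each portion: τ_AC = 9.50×10^6 Pa, τ_CB = 2.13×10^7 Pa; maximum is in CB.
τ_max = T_CB·r/J = 850.6·0.0294/1.17×10^-6 = 2.131×10^7 Pa.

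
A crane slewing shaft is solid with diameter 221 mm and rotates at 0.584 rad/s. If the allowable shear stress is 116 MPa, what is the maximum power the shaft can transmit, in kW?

144 kW

J = πd⁴/32 = π(0.221)⁴/32 = 2.342×10^-4 m⁴.
T_max = τ_allow·J/r = 1.16×10^8 × 2.342×10^-4 / 0.111 = 245800 N·m.
ω = 0.584 rad/s, so P_max = T_max·ω = 1.436×10^5 W.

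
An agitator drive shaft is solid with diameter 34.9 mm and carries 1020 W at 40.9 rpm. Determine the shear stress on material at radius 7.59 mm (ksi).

1.80 ksi

ω = 2π·40.9/60 = 4.283 rad/s, so T = P/ω = 1020 / 4.283 = 238.1 N·m.
J = πd⁴/32 = π(0.0349)⁴/32 = 1.456×10^-7 m⁴.
Shear stress varies linearly with radius: τ = T·r/J = 238.1 × 0.00759 / 1.456×10^-7 = 1.241×10^7 Pa.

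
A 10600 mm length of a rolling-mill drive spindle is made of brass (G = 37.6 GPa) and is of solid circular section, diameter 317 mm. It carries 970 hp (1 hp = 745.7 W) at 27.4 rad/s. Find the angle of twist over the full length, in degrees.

ω = 27.4 rad/s, so T = P/ω = 970×745.7 / 27.40 = 26400 N·m.
J = πd⁴/32 = π(0.317)⁴/32 = 9.914×10^-4 m⁴.
θ = T·L/(G·J) = 26400 × 10.6 / (37.6×10⁹ × 9.914×10^-4) = 7.507×10^-3 rad.

0.430°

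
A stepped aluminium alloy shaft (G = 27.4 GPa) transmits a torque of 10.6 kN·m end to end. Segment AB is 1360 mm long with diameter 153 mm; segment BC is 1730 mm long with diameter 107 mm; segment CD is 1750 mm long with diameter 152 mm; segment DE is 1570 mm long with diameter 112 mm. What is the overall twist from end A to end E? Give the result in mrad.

J_AB = π(0.153)⁴/32 = 5.38×10^-5 m⁴; J_BC = π(0.107)⁴/32 = 1.29×10^-5 m⁴; J_CD = π(0.152)⁴/32 = 5.24×10^-5 m⁴; J_DE = π(0.112)⁴/32 = 1.54×10^-5 m⁴.
θ = (T/G)·Σ L_i/J_i = (10600/27.4×10⁹)·(1.36/5.38×10^-5 + 1.73/1.29×10^-5 + 1.75/5.24×10^-5 + 1.57/1.54×10^-5) = 0.1140 rad.

114 mrad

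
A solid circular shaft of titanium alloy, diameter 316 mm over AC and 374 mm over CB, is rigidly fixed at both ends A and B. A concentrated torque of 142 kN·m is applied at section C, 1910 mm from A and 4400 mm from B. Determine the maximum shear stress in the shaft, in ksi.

1.80 ksi

Compatibility: T_A·a/J_AC = T_B·b/J_CB with T_A + T_B = T₀.
J_AC = 9.79×10^-4 m⁴, J_CB = 1.92×10^-3 m⁴, so T_A = T₀·(J_AC/a)/((J_AC/a)+(J_CB/b)) = 76680 N·m, T_B = 65320 N·m.
τ in each portion: τ_AC = 1.24×10^7 Pa, τ_CB = 6.36×10^6 Pa; maximum is in AC.
τ_max = T_AC·r/J = 76680·0.158/9.79×10^-4 = 1.238×10^7 Pa.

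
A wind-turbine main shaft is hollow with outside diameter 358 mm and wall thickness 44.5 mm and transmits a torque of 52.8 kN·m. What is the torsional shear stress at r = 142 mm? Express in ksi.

0.990 ksi

J = π(d_o⁴ − d_i⁴)/32 = π(0.358⁴ − 0.269⁴)/32 = 1.099×10^-3 m⁴.
Shear stress varies linearly with radius: τ = T·r/J = 52800 × 0.142 / 1.099×10^-3 = 6.825×10^6 Pa.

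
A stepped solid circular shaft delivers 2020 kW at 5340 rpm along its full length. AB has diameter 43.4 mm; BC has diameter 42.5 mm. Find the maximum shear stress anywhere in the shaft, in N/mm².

240 N/mm²

ω = 2π·5340/60 = 559.2 rad/s, so T = P/ω = 2020×10³ / 559.2 = 3612 N·m.
Under the same torque, τ_max = 16T/(πd³) is largest where d is smallest — segment BC (d = 42.5 mm).
τ_max = 16·3612/(π·(0.0425)³) = 2.397×10^8 Pa.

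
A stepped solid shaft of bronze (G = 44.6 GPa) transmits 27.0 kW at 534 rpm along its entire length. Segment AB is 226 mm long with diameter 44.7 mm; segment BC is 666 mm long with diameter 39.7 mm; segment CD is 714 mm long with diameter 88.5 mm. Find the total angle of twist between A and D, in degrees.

ω = 2π·534/60 = 55.92 rad/s, so T = P/ω = 27.0×10³ / 55.92 = 482.8 N·m.
J_AB = π(0.0447)⁴/32 = 3.92×10^-7 m⁴; J_BC = π(0.0397)⁴/32 = 2.44×10^-7 m⁴; J_CD = π(0.0885)⁴/32 = 6.02×10^-6 m⁴.
θ = (T/G)·Σ L_i/J_i = (482.8/44.6×10⁹)·(0.226/3.92×10^-7 + 0.666/2.44×10^-7 + 0.714/6.02×10^-6) = 0.03709 rad.

2.13°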